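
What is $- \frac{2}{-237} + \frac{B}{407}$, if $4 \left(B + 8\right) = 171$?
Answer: $\frac{36199}{385836} \approx 0.09382$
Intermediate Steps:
$B = \frac{139}{4}$ ($B = -8 + \frac{1}{4} \cdot 171 = -8 + \frac{171}{4} = \frac{139}{4} \approx 34.75$)
$- \frac{2}{-237} + \frac{B}{407} = - \frac{2}{-237} + \frac{139}{4 \cdot 407} = \left(-2\right) \left(- \frac{1}{237}\right) + \frac{139}{4} \cdot \frac{1}{407} = \frac{2}{237} + \frac{139}{1628} = \frac{36199}{385836}$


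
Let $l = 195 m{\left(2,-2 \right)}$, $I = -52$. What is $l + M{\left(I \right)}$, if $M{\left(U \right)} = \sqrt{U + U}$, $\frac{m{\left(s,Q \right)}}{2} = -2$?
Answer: $-780 + 2 i \sqrt{26} \approx -780.0 + 10.198 i$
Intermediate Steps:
$m{\left(s,Q \right)} = -4$ ($m{\left(s,Q \right)} = 2 \left(-2\right) = -4$)
$l = -780$ ($l = 195 \left(-4\right) = -780$)
$M{\left(U \right)} = \sqrt{2} \sqrt{U}$ ($M{\left(U \right)} = \sqrt{2 U} = \sqrt{2} \sqrt{U}$)
$l + M{\left(I \right)} = -780 + \sqrt{2} \sqrt{-52} = -780 + \sqrt{2} \cdot 2 i \sqrt{13} = -780 + 2 i \sqrt{26}$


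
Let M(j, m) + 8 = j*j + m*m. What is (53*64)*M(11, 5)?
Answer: 468096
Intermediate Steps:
M(j, m) = -8 + j² + m² (M(j, m) = -8 + (j*j + m*m) = -8 + (j² + m²) = -8 + j² + m²)
(53*64)*M(11, 5) = (53*64)*(-8 + 11² + 5²) = 3392*(-8 + 121 + 25) = 3392*138 = 468096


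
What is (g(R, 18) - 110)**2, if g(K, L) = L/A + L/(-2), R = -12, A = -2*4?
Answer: 235225/16 ≈ 14702.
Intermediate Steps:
A = -8
g(K, L) = -5*L/8 (g(K, L) = L/(-8) + L/(-2) = L*(-1/8) + L*(-1/2) = -L/8 - L/2 = -5*L/8)
(g(R, 18) - 110)**2 = (-5/8*18 - 110)**2 = (-45/4 - 110)**2 = (-485/4)**2 = 235225/16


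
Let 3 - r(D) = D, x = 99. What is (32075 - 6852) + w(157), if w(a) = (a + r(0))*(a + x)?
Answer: 66183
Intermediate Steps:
r(D) = 3 - D
w(a) = (3 + a)*(99 + a) (w(a) = (a + (3 - 1*0))*(a + 99) = (a + (3 + 0))*(99 + a) = (a + 3)*(99 + a) = (3 + a)*(99 + a))
(32075 - 6852) + w(157) = (32075 - 6852) + (297 + 157² + 102*157) = 25223 + (297 + 24649 + 16014) = 25223 + 40960 = 66183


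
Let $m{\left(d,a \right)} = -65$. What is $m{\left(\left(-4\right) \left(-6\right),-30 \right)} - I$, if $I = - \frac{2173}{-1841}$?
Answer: $- \frac{121838}{1841} \approx -66.18$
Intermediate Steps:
$I = \frac{2173}{1841}$ ($I = \left(-2173\right) \left(- \frac{1}{1841}\right) = \frac{2173}{1841} \approx 1.1803$)
$m{\left(\left(-4\right) \left(-6\right),-30 \right)} - I = -65 - \frac{2173}{1841} = - \frac{121838}{1841}$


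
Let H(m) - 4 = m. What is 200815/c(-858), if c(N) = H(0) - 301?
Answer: -200815/297 ≈ -676.14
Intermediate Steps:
H(m) = 4 + m
c(N) = -297 (c(N) = (4 + 0) - 301 = 4 - 301 = -297)
200815/c(-858) = 200815/(-297) = 200815*(-1/297) = -200815/297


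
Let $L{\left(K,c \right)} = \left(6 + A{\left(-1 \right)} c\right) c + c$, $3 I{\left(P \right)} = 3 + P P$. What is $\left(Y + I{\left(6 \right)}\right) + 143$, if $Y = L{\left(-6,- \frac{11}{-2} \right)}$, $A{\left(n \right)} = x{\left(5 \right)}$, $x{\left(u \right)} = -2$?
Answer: $134$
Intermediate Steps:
$A{\left(n \right)} = -2$
$I{\left(P \right)} = 1 + \frac{P^{2}}{3}$ ($I{\left(P \right)} = \frac{3 + P P}{3} = \frac{3 + P^{2}}{3} = 1 + \frac{P^{2}}{3}$)
$L{\left(K,c \right)} = c + c \left(6 - 2 c\right)$ ($L{\left(K,c \right)} = \left(6 - 2 c\right) c + c = c \left(6 - 2 c\right) + c = c + c \left(6 - 2 c\right)$)
$Y = -22$ ($Y = - \frac{11}{-2} \left(7 - 2 \left(- \frac{11}{-2}\right)\right) = \left(-11\right) \left(- \frac{1}{2}\right) \left(7 - 2 \left(\left(-11\right) \left(- \frac{1}{2}\right)\right)\right) = \frac{11 \left(7 - 11\right)}{2} = \frac{11}{2} \left(-4\right) = -22$)
$\left(Y + I{\left(6 \right)}\right) + 143 = \left(-22 + \left(1 + \frac{6^{2}}{3}\right)\right) + 143 = \left(-22 + \left(1 + \frac{1}{3} \cdot 36\right)\right) + 143 = \left(-22 + \left(1 + 12\right)\right) + 143 = \left(-22 + 13\right) + 143 = -9 + 143 = 134$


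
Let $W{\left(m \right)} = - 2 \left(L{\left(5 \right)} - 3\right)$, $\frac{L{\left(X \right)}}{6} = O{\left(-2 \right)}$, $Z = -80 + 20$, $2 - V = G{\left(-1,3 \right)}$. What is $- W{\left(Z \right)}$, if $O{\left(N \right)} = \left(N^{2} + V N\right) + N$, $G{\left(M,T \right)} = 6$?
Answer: $114$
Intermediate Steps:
$V = -4$ ($V = 2 - 6 = -4$)
$Z = -60$
$O{\left(N \right)} = N^{2} - 3 N$ ($O{\left(N \right)} = \left(N^{2} - 4 N\right) + N = N^{2} - 3 N$)
$L{\left(X \right)} = 60$ ($L{\left(X \right)} = 6 \left(- 2 \left(-3 - 2\right)\right) = 6 \left(\left(-2\right) \left(-5\right)\right) = 6 \cdot 10 = 60$)
$W{\left(m \right)} = -114$ ($W{\left(m \right)} = - 2 \left(60 - 3\right) = \left(-2\right) 57 = -114$)
$- W{\left(Z \right)} = \left(-1\right) \left(-114\right) = 114$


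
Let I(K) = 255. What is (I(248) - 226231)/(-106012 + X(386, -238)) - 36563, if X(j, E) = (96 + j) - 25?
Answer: -3859181489/105555 ≈ -36561.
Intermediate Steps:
X(j, E) = 71 + j
(I(248) - 226231)/(-106012 + X(386, -238)) - 36563 = (255 - 226231)/(-106012 + (71 + 386)) - 36563 = -225976/(-106012 + 457) - 36563 = -225976/(-105555) - 36563 = -225976*(-1/105555) - 36563 = 225976/105555 - 36563 = -3859181489/105555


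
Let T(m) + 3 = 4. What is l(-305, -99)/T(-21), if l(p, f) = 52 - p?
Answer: 357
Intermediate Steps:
T(m) = 1 (T(m) = -3 + 4 = 1)
l(-305, -99)/T(-21) = (52 - 1*(-305))/1 = (52 + 305)*1 = 357*1 = 357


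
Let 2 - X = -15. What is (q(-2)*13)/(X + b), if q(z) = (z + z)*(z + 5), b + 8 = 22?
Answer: -156/31 ≈ -5.0323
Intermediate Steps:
X = 17 (X = 2 - 1*(-15) = 2 + 15 = 17)
b = 14 (b = -8 + 22 = 14)
q(z) = 2*z*(5 + z) (q(z) = (2*z)*(5 + z) = 2*z*(5 + z))
(q(-2)*13)/(X + b) = ((2*(-2)*(5 - 2))*13)/(17 + 14) = ((2*(-2)*3)*13)/31 = -12*13*(1/31) = -156*1/31 = -156/31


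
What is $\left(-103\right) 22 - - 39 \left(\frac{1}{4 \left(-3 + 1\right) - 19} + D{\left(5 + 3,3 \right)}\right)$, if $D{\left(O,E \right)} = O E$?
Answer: $- \frac{11983}{9} \approx -1331.4$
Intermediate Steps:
$D{\left(O,E \right)} = E O$
$\left(-103\right) 22 - - 39 \left(\frac{1}{4 \left(-3 + 1\right) - 19} + D{\left(5 + 3,3 \right)}\right) = \left(-103\right) 22 - - 39 \left(\frac{1}{4 \left(-3 + 1\right) - 19} + 3 \left(5 + 3\right)\right) = -2266 - - 39 \left(\frac{1}{4 \left(-2\right) - 19} + 3 \cdot 8\right) = -2266 - - 39 \left(\frac{1}{-8 - 19} + 24\right) = -2266 - - 39 \left(\frac{1}{-27} + 24\right) = -2266 - - 39 \left(- \frac{1}{27} + 24\right) = -2266 - \left(-39\right) \frac{647}{27} = -2266 - - \frac{8411}{9} = -2266 + \frac{8411}{9} = - \frac{11983}{9}$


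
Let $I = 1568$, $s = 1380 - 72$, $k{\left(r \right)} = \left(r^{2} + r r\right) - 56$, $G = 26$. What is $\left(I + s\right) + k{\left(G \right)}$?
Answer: $4172$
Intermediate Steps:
$k{\left(r \right)} = -56 + 2 r^{2}$ ($k{\left(r \right)} = \left(r^{2} + r^{2}\right) - 56 = 2 r^{2} - 56 = -56 + 2 r^{2}$)
$s = 1308$
$\left(I + s\right) + k{\left(G \right)} = \left(1568 + 1308\right) - \left(56 - 2 \cdot 26^{2}\right) = 2876 + \left(-56 + 2 \cdot 676\right) = 2876 + \left(-56 + 1352\right) = 2876 + 1296 = 4172$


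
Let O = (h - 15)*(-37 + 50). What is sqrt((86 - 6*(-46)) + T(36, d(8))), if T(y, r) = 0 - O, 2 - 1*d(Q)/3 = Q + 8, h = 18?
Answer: sqrt(323) ≈ 17.972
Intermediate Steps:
O = 39 (O = (18 - 15)*(-37 + 50) = 3*13 = 39)
d(Q) = -18 - 3*Q (d(Q) = 6 - 3*(Q + 8) = 6 - 3*(8 + Q) = 6 + (-24 - 3*Q) = -18 - 3*Q)
T(y, r) = -39 (T(y, r) = 0 - 1*39 = 0 - 39 = -39)
sqrt((86 - 6*(-46)) + T(36, d(8))) = sqrt((86 - 6*(-46)) - 39) = sqrt((86 + 276) - 39) = sqrt(362 - 39) = sqrt(323)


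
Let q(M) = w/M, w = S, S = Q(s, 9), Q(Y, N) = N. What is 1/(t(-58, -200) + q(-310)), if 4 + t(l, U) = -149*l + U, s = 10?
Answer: 310/2615771 ≈ 0.00011851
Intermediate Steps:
t(l, U) = -4 + U - 149*l (t(l, U) = -4 + (-149*l + U) = -4 + (U - 149*l) = -4 + U - 149*l)
S = 9
w = 9
q(M) = 9/M
1/(t(-58, -200) + q(-310)) = 1/((-4 - 200 - 149*(-58)) + 9/(-310)) = 1/((-4 - 200 + 8642) + 9*(-1/310)) = 1/(8438 - 9/310) = 1/(2615771/310) = 310/2615771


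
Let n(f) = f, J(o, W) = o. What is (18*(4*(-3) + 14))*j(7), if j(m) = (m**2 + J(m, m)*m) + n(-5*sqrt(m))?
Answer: 3528 - 180*sqrt(7) ≈ 3051.8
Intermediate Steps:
j(m) = -5*sqrt(m) + 2*m**2 (j(m) = (m**2 + m*m) - 5*sqrt(m) = (m**2 + m**2) - 5*sqrt(m) = 2*m**2 - 5*sqrt(m) = -5*sqrt(m) + 2*m**2)
(18*(4*(-3) + 14))*j(7) = (18*(4*(-3) + 14))*(-5*sqrt(7) + 2*7**2) = (18*(-12 + 14))*(-5*sqrt(7) + 2*49) = (18*2)*(-5*sqrt(7) + 98) = 36*(98 - 5*sqrt(7)) = 3528 - 180*sqrt(7)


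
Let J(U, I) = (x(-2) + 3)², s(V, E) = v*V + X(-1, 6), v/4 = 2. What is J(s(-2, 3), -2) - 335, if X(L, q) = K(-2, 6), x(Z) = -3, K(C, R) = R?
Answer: -335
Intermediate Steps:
X(L, q) = 6
v = 8 (v = 4*2 = 8)
s(V, E) = 6 + 8*V (s(V, E) = 8*V + 6 = 6 + 8*V)
J(U, I) = 0 (J(U, I) = (-3 + 3)² = 0² = 0)
J(s(-2, 3), -2) - 335 = 0 - 335 = -335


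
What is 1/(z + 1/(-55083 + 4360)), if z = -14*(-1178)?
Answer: 50723/836523715 ≈ 6.0635e-5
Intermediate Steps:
z = 16492
1/(z + 1/(-55083 + 4360)) = 1/(16492 + 1/(-55083 + 4360)) = 1/(16492 + 1/(-50723)) = 1/(16492 - 1/50723) = 1/(836523715/50723) = 50723/836523715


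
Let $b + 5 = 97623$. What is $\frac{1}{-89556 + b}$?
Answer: $\frac{1}{8062} \approx 0.00012404$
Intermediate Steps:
$b = 97618$ ($b = -5 + 97623 = 97618$)
$\frac{1}{-89556 + b} = \frac{1}{-89556 + 97618} = \frac{1}{8062}$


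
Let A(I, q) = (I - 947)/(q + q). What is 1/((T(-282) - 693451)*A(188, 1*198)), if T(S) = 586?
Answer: 4/5311965 ≈ 7.5302e-7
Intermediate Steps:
A(I, q) = (-947 + I)/(2*q) (A(I, q) = (-947 + I)/((2*q)) = (-947 + I)*(1/(2*q)) = (-947 + I)/(2*q))
1/((T(-282) - 693451)*A(188, 1*198)) = 1/((586 - 693451)*(((-947 + 188)/(2*((1*198)))))) = 1/((-692865)*(((1/2)*(-759)/198))) = -1/(692865*((1/2)*(1/198)*(-759))) = -1/(692865*(-23/12)) = -1/692865*(-12/23) = 4/5311965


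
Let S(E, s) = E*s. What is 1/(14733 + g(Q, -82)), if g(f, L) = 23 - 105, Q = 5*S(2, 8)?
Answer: 1/14651 ≈ 6.8255e-5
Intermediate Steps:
Q = 80 (Q = 5*(2*8) = 5*16 = 80)
g(f, L) = -82
1/(14733 + g(Q, -82)) = 1/(14733 - 82) = 1/14651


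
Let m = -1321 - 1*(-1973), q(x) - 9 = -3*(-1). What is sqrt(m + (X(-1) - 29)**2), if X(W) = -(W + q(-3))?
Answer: 2*sqrt(563) ≈ 47.455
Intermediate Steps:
q(x) = 12 (q(x) = 9 - 3*(-1) = 9 + 3 = 12)
m = 652 (m = -1321 + 1973 = 652)
X(W) = -12 - W (X(W) = -(W + 12) = -(12 + W) = -12 - W)
sqrt(m + (X(-1) - 29)**2) = sqrt(652 + ((-12 - 1*(-1)) - 29)**2) = sqrt(652 + ((-12 + 1) - 29)**2) = sqrt(652 + (-11 - 29)**2) = sqrt(652 + (-40)**2) = sqrt(652 + 1600) = sqrt(2252) = 2*sqrt(563)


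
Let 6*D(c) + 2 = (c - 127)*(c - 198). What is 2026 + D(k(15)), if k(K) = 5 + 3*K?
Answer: 3925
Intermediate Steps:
D(c) = -⅓ + (-198 + c)*(-127 + c)/6 (D(c) = -⅓ + ((c - 127)*(c - 198))/6 = -⅓ + ((-127 + c)*(-198 + c))/6 = -⅓ + ((-198 + c)*(-127 + c))/6 = -⅓ + (-198 + c)*(-127 + c)/6)
2026 + D(k(15)) = 2026 + (12572/3 - 325*(5 + 3*15)/6 + (5 + 3*15)²/6) = 2026 + (12572/3 - 325*(5 + 45)/6 + (5 + 45)²/6) = 2026 + (12572/3 - 325/6*50 + (⅙)*50²) = 2026 + (12572/3 - 8125/3 + (⅙)*2500) = 2026 + (12572/3 - 8125/3 + 1250/3) = 2026 + 1899 = 3925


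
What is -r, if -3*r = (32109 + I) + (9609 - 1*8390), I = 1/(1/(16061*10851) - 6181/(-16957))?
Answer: 35904269595950971/3231635354544 ≈ 11110.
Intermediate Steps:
I = 2955230536827/1077211784848 (I = 1/((1/16061)*(1/10851) - 6181*(-1/16957)) = 1/(1/174277911 + 6181/16957) = 1/(1077211784848/2955230536827) = 2955230536827/1077211784848 ≈ 2.7434)
r = -35904269595950971/3231635354544 (r = -((32109 + 2955230536827/1077211784848) + (9609 - 1*8390))/3 = -(34591148430221259/1077211784848 + (9609 - 8390))/3 = -(34591148430221259/1077211784848 + 1219)/3 = -⅓*35904269595950971/1077211784848 = -35904269595950971/3231635354544 ≈ -11110.)
-r = -1*(-35904269595950971/3231635354544) = 35904269595950971/3231635354544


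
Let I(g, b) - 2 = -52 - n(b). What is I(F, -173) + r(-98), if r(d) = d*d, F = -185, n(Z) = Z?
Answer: 9727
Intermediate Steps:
I(g, b) = -50 - b (I(g, b) = 2 + (-52 - b) = -50 - b)
r(d) = d²
I(F, -173) + r(-98) = (-50 - 1*(-173)) + (-98)² = (-50 + 173) + 9604 = 123 + 9604 = 9727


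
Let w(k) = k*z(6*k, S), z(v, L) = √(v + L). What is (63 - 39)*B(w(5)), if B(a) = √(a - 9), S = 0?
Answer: 24*√(-9 + 5*√30) ≈ 102.91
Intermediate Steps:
z(v, L) = √(L + v)
w(k) = √6*k^(3/2) (w(k) = k*√(0 + 6*k) = k*√(6*k) = k*(√6*√k) = √6*k^(3/2))
B(a) = √(-9 + a)
(63 - 39)*B(w(5)) = (63 - 39)*√(-9 + √6*5^(3/2)) = 24*√(-9 + √6*(5*√5)) = 24*√(-9 + 5*√30)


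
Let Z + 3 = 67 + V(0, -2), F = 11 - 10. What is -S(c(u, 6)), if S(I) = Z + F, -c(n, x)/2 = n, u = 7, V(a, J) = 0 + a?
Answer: -65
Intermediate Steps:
F = 1
V(a, J) = a
c(n, x) = -2*n
Z = 64 (Z = -3 + (67 + 0) = -3 + 67 = 64)
S(I) = 65 (S(I) = 64 + 1 = 65)
-S(c(u, 6)) = -1*65 = -65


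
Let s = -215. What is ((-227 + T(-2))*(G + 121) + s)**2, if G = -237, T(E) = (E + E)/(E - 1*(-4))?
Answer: 694269801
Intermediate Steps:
T(E) = 2*E/(4 + E) (T(E) = (2*E)/(E + 4) = (2*E)/(4 + E) = 2*E/(4 + E))
((-227 + T(-2))*(G + 121) + s)**2 = ((-227 + 2*(-2)/(4 - 2))*(-237 + 121) - 215)**2 = ((-227 + 2*(-2)/2)*(-116) - 215)**2 = ((-227 + 2*(-2)*(1/2))*(-116) - 215)**2 = ((-227 - 2)*(-116) - 215)**2 = (-229*(-116) - 215)**2 = (26564 - 215)**2 = 26349**2 = 694269801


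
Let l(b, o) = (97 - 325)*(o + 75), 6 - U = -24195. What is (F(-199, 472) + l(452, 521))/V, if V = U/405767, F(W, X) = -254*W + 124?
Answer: -11526217402/8067 ≈ -1.4288e+6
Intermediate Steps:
U = 24201 (U = 6 - 1*(-24195) = 6 + 24195 = 24201)
l(b, o) = -17100 - 228*o (l(b, o) = -228*(75 + o) = -17100 - 228*o)
F(W, X) = 124 - 254*W
V = 24201/405767 ≈ 0.059643
(F(-199, 472) + l(452, 521))/V = ((124 - 254*(-199)) + (-17100 - 228*521))/(24201/405767) = ((124 + 50546) + (-17100 - 118788))*(405767/24201) = (50670 - 135888)*(405767/24201) = -85218*405767/24201 = -11526217402/8067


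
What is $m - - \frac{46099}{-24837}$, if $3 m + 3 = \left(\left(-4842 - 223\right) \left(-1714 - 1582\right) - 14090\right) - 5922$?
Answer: $\frac{138045862676}{24837} \approx 5.5581 \cdot 10^{6}$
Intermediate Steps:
$m = 5558075$ ($m = -1 + \frac{\left(\left(-4842 - 223\right) \left(-1714 - 1582\right) - 14090\right) - 5922}{3} = -1 + \frac{\left(\left(-5065\right) \left(-3296\right) - 14090\right) - 5922}{3} = -1 + \frac{\left(16694240 - 14090\right) - 5922}{3} = -1 + \frac{16680150 - 5922}{3} = -1 + \frac{1}{3} \cdot 16674228 = -1 + 5558076 = 5558075$)
$m - - \frac{46099}{-24837} = 5558075 - - \frac{46099}{-24837} = 5558075 - \left(-46099\right) \left(- \frac{1}{24837}\right) = 5558075 - \frac{46099}{24837} = \frac{138045862676}{24837}$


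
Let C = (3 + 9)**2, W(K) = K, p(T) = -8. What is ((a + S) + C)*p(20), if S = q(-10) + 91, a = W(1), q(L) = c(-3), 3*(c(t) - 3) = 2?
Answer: -5752/3 ≈ -1917.3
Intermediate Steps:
c(t) = 11/3 (c(t) = 3 + (1/3)*2 = 3 + 2/3 = 11/3)
q(L) = 11/3
a = 1
S = 284/3 (S = 11/3 + 91 = 284/3 ≈ 94.667)
C = 144 (C = 12**2 = 144)
((a + S) + C)*p(20) = ((1 + 284/3) + 144)*(-8) = (287/3 + 144)*(-8) = (719/3)*(-8) = -5752/3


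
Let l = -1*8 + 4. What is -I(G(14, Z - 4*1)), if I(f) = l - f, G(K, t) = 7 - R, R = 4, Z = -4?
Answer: 7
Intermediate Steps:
G(K, t) = 3 (G(K, t) = 7 - 1*4 = 7 - 4 = 3)
l = -4 (l = -8 + 4 = -4)
I(f) = -4 - f
-I(G(14, Z - 4*1)) = -(-4 - 1*3) = -(-4 - 3) = -1*(-7) = 7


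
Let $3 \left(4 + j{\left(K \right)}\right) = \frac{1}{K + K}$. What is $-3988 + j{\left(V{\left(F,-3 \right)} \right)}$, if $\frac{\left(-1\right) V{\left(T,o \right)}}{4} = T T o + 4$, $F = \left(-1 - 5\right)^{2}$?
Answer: $- \frac{372118271}{93216} \approx -3992.0$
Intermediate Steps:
$F = 36$ ($F = \left(-6\right)^{2} = 36$)
$V{\left(T,o \right)} = -16 - 4 o T^{2}$ ($V{\left(T,o \right)} = - 4 \left(T T o + 4\right) = - 4 \left(T^{2} o + 4\right) = - 4 \left(o T^{2} + 4\right) = - 4 \left(4 + o T^{2}\right) = -16 - 4 o T^{2}$)
$j{\left(K \right)} = -4 + \frac{1}{6 K}$ ($j{\left(K \right)} = -4 + \frac{1}{3 \left(K + K\right)} = -4 + \frac{1}{3 \cdot 2 K} = -4 + \frac{\frac{1}{2} \frac{1}{K}}{3} = -4 + \frac{1}{6 K}$)
$-3988 + j{\left(V{\left(F,-3 \right)} \right)} = -3988 - \left(4 - \frac{1}{6 \left(-16 - - 12 \cdot 36^{2}\right)}\right) = -3988 - \left(4 - \frac{1}{6 \left(-16 - \left(-12\right) 1296\right)}\right) = -3988 - \left(4 - \frac{1}{6 \left(-16 + 15552\right)}\right) = -3988 - \left(4 - \frac{1}{6 \cdot 15536}\right) = -3988 + \left(-4 + \frac{1}{6} \cdot \frac{1}{15536}\right) = -3988 + \left(-4 + \frac{1}{93216}\right) = -3988 - \frac{372863}{93216} = - \frac{372118271}{93216}$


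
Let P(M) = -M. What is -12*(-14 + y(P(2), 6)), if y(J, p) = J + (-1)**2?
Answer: 180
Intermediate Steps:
y(J, p) = 1 + J (y(J, p) = J + 1 = 1 + J)
-12*(-14 + y(P(2), 6)) = -12*(-14 + (1 - 1*2)) = -12*(-14 + (1 - 2)) = -12*(-14 - 1) = -12*(-15) = 180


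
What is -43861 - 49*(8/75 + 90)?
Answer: -3620717/75 ≈ -48276.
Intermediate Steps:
-43861 - 49*(8/75 + 90) = -43861 - 49*6758/75 = -43861 - 331142/75 = -3620717/75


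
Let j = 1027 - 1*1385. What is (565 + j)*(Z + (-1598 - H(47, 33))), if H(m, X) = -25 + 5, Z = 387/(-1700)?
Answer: -555378309/1700 ≈ -3.2669e+5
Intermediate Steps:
j = -358 (j = 1027 - 1385 = -358)
Z = -387/1700 (Z = 387*(-1/1700) = -387/1700 ≈ -0.22765)
H(m, X) = -20
(565 + j)*(Z + (-1598 - H(47, 33))) = (565 - 358)*(-387/1700 + (-1598 - 1*(-20))) = 207*(-387/1700 + (-1598 + 20)) = 207*(-387/1700 - 1578) = 207*(-2682987/1700) = -555378309/1700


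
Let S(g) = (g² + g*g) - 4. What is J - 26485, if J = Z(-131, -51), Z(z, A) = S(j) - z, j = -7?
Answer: -26260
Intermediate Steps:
S(g) = -4 + 2*g² (S(g) = (g² + g²) - 4 = 2*g² - 4 = -4 + 2*g²)
Z(z, A) = 94 - z (Z(z, A) = (-4 + 2*(-7)²) - z = (-4 + 2*49) - z = (-4 + 98) - z = 94 - z)
J = 225 (J = 94 - 1*(-131) = 94 + 131 = 225)
J - 26485 = 225 - 26485 = -26260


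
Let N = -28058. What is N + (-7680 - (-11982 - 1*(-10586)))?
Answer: -34342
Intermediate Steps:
N + (-7680 - (-11982 - 1*(-10586))) = -28058 + (-7680 - (-11982 - 1*(-10586))) = -28058 + (-7680 - (-11982 + 10586)) = -28058 + (-7680 - 1*(-1396)) = -28058 + (-7680 + 1396) = -28058 - 6284 = -34342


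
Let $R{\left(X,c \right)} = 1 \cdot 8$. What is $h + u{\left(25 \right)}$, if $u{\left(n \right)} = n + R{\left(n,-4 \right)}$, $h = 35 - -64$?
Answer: $132$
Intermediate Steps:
$h = 99$ ($h = 35 + 64 = 99$)
$R{\left(X,c \right)} = 8$
$u{\left(n \right)} = 8 + n$ ($u{\left(n \right)} = n + 8 = 8 + n$)
$h + u{\left(25 \right)} = 99 + \left(8 + 25\right) = 99 + 33 = 132$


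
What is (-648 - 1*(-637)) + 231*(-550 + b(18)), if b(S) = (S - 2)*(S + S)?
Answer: 5995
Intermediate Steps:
b(S) = 2*S*(-2 + S) (b(S) = (-2 + S)*(2*S) = 2*S*(-2 + S))
(-648 - 1*(-637)) + 231*(-550 + b(18)) = (-648 - 1*(-637)) + 231*(-550 + 2*18*(-2 + 18)) = (-648 + 637) + 231*(-550 + 2*18*16) = -11 + 231*(-550 + 576) = -11 + 231*26 = -11 + 6006 = 5995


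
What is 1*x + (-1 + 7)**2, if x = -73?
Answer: -37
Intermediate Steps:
1*x + (-1 + 7)**2 = 1*(-73) + (-1 + 7)**2 = -73 + 6**2 = -73 + 36 = -37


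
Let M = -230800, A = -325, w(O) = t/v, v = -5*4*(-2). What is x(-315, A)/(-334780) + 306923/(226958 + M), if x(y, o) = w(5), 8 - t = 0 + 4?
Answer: -513758411621/6431123800 ≈ -79.886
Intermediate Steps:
v = 40 (v = -20*(-2) = 40)
t = 4 (t = 8 - (0 + 4) = 8 - 1*4 = 8 - 4 = 4)
w(O) = ⅒ (w(O) = 4/40 = 4*(1/40) = ⅒)
x(y, o) = ⅒
x(-315, A)/(-334780) + 306923/(226958 + M) = (⅒)/(-334780) + 306923/(226958 - 230800) = (⅒)*(-1/334780) + 306923/(-3842) = -1/3347800 + 306923*(-1/3842) = -1/3347800 - 306923/3842 = -513758411621/6431123800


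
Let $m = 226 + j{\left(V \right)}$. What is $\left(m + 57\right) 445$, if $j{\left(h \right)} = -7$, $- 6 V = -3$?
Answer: $122820$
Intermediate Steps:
$V = \frac{1}{2}$ ($V = \left(- \frac{1}{6}\right) \left(-3\right) = \frac{1}{2} \approx 0.5$)
$m = 219$ ($m = 226 - 7 = 219$)
$\left(m + 57\right) 445 = \left(219 + 57\right) 445 = 276 \cdot 445 = 122820$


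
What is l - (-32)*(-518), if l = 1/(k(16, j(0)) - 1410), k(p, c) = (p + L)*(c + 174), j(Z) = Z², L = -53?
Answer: -130088449/7848 ≈ -16576.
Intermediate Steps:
k(p, c) = (-53 + p)*(174 + c) (k(p, c) = (p - 53)*(c + 174) = (-53 + p)*(174 + c))
l = -1/7848 (l = 1/((-9222 - 53*0² + 174*16 + 0²*16) - 1410) = 1/((-9222 - 53*0 + 2784 + 0*16) - 1410) = 1/((-9222 + 0 + 2784 + 0) - 1410) = 1/(-6438 - 1410) = 1/(-7848) = -1/7848 ≈ -0.00012742)
l - (-32)*(-518) = -1/7848 - (-32)*(-518) = -1/7848 - 1*16576 = -1/7848 - 16576 = -130088449/7848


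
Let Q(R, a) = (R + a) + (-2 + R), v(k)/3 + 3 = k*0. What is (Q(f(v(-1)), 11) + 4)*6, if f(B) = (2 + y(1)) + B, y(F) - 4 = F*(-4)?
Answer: -6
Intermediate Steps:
v(k) = -9 (v(k) = -9 + 3*(k*0) = -9 + 3*0 = -9 + 0 = -9)
y(F) = 4 - 4*F (y(F) = 4 + F*(-4) = 4 - 4*F)
f(B) = 2 + B (f(B) = (2 + (4 - 4*1)) + B = (2 + (4 - 4)) + B = (2 + 0) + B = 2 + B)
Q(R, a) = -2 + a + 2*R
(Q(f(v(-1)), 11) + 4)*6 = ((-2 + 11 + 2*(2 - 9)) + 4)*6 = ((-2 + 11 + 2*(-7)) + 4)*6 = ((-2 + 11 - 14) + 4)*6 = (-5 + 4)*6 = -1*6 = -6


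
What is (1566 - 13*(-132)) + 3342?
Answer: 6624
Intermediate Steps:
(1566 - 13*(-132)) + 3342 = (1566 + 1716) + 3342 = 3282 + 3342 = 6624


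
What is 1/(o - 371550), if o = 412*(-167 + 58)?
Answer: -1/416458 ≈ -2.4012e-6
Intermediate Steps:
o = -44908 (o = 412*(-109) = -44908)
1/(o - 371550) = 1/(-44908 - 371550) = 1/(-416458) = -1/416458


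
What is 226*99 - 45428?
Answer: -23054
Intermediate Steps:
226*99 - 45428 = 22374 - 45428 = -23054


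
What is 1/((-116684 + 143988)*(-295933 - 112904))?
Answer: -1/11162885448 ≈ -8.9583e-11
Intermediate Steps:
1/((-116684 + 143988)*(-295933 - 112904)) = 1/(27304*(-408837)) = 1/(-11162885448) = -1/11162885448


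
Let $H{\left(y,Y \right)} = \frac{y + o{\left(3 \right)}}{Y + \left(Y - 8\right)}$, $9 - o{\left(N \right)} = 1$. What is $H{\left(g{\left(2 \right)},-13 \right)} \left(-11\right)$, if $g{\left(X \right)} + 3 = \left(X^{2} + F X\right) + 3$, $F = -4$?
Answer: $\frac{22}{17} \approx 1.2941$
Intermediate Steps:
$o{\left(N \right)} = 8$ ($o{\left(N \right)} = 9 - 1 = 8$)
$g{\left(X \right)} = X^{2} - 4 X$ ($g{\left(X \right)} = -3 + \left(\left(X^{2} - 4 X\right) + 3\right) = -3 + \left(3 + X^{2} - 4 X\right) = X^{2} - 4 X$)
$H{\left(y,Y \right)} = \frac{8 + y}{-8 + 2 Y}$ ($H{\left(y,Y \right)} = \frac{y + 8}{Y + \left(Y - 8\right)} = \frac{8 + y}{Y + \left(-8 + Y\right)} = \frac{8 + y}{-8 + 2 Y}$)
$H{\left(g{\left(2 \right)},-13 \right)} \left(-11\right) = \frac{8 + 2 \left(-4 + 2\right)}{2 \left(-4 - 13\right)} \left(-11\right) = \frac{8 + 2 \left(-2\right)}{2 \left(-17\right)} \left(-11\right) = \frac{1}{2} \left(- \frac{1}{17}\right) \left(8 - 4\right) \left(-11\right) = \frac{1}{2} \left(- \frac{1}{17}\right) 4 \left(-11\right) = \left(- \frac{2}{17}\right) \left(-11\right) = \frac{22}{17}$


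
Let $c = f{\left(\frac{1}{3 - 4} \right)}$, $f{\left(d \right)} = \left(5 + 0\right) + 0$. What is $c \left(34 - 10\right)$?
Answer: $120$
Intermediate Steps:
$f{\left(d \right)} = 5$ ($f{\left(d \right)} = 5 + 0 = 5$)
$c = 5$
$c \left(34 - 10\right) = 5 \left(34 - 10\right) = 5 \cdot 24 = 120$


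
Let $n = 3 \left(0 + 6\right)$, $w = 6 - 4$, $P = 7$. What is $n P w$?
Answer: $252$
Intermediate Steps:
$w = 2$
$n = 18$ ($n = 3 \cdot 6 = 18$)
$n P w = 18 \cdot 7 \cdot 2 = 126 \cdot 2 = 252$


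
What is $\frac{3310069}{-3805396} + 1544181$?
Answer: $\frac{839459555801}{543628} \approx 1.5442 \cdot 10^{6}$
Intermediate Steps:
$\frac{3310069}{-3805396} + 1544181 = 3310069 \left(- \frac{1}{3805396}\right) + 1544181 = - \frac{472867}{543628} + 1544181 = \frac{839459555801}{543628}$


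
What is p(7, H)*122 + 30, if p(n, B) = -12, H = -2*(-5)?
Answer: -1434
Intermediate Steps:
H = 10
p(7, H)*122 + 30 = -12*122 + 30 = -1464 + 30 = -1434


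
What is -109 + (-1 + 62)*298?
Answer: 18069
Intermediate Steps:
-109 + (-1 + 62)*298 = -109 + 61*298 = -109 + 18178 = 18069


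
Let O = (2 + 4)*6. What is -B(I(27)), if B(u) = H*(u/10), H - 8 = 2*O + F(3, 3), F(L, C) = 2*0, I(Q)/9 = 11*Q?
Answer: -21384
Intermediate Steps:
I(Q) = 99*Q (I(Q) = 9*(11*Q) = 99*Q)
F(L, C) = 0
O = 36 (O = 6*6 = 36)
H = 80 (H = 8 + (2*36 + 0) = 8 + (72 + 0) = 8 + 72 = 80)
B(u) = 8*u (B(u) = 80*(u/10) = 8*u)
-B(I(27)) = -8*99*27 = -8*2673 = -1*21384 = -21384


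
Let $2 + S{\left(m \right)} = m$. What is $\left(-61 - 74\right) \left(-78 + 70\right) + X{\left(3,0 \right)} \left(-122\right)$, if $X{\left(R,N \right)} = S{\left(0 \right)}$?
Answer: $1324$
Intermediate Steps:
$S{\left(m \right)} = -2 + m$
$X{\left(R,N \right)} = -2$ ($X{\left(R,N \right)} = -2 + 0 = -2$)
$\left(-61 - 74\right) \left(-78 + 70\right) + X{\left(3,0 \right)} \left(-122\right) = \left(-61 - 74\right) \left(-78 + 70\right) - -244 = \left(-135\right) \left(-8\right) + 244 = 1080 + 244 = 1324$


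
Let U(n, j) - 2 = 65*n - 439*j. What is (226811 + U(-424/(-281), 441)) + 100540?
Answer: 37612434/281 ≈ 1.3385e+5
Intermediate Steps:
U(n, j) = 2 - 439*j + 65*n (U(n, j) = 2 + (65*n - 439*j) = 2 + (-439*j + 65*n) = 2 - 439*j + 65*n)
(226811 + U(-424/(-281), 441)) + 100540 = (226811 + (2 - 439*441 + 65*(-424/(-281)))) + 100540 = (226811 + (2 - 193599 + 65*(-424*(-1/281)))) + 100540 = (226811 + (2 - 193599 + 65*(424/281))) + 100540 = (226811 + (2 - 193599 + 27560/281)) + 100540 = (226811 - 54373197/281) + 100540 = 9360694/281 + 100540 = 37612434/281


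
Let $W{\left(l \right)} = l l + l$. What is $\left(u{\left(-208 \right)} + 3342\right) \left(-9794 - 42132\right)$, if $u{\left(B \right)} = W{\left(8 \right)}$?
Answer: $-177275364$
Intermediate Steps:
$W{\left(l \right)} = l + l^{2}$ ($W{\left(l \right)} = l^{2} + l = l + l^{2}$)
$u{\left(B \right)} = 72$ ($u{\left(B \right)} = 8 \left(1 + 8\right) = 8 \cdot 9 = 72$)
$\left(u{\left(-208 \right)} + 3342\right) \left(-9794 - 42132\right) = \left(72 + 3342\right) \left(-9794 - 42132\right) = 3414 \left(-51926\right) = -177275364$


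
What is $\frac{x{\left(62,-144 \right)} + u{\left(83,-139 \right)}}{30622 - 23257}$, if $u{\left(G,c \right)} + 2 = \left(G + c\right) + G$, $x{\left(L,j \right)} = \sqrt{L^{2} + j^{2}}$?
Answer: $\frac{5}{1473} + \frac{2 \sqrt{6145}}{7365} \approx 0.024682$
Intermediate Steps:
$u{\left(G,c \right)} = -2 + c + 2 G$ ($u{\left(G,c \right)} = -2 + \left(\left(G + c\right) + G\right) = -2 + \left(c + 2 G\right) = -2 + c + 2 G$)
$\frac{x{\left(62,-144 \right)} + u{\left(83,-139 \right)}}{30622 - 23257} = \frac{\sqrt{62^{2} + \left(-144\right)^{2}} - -25}{30622 - 23257} = \frac{\sqrt{3844 + 20736} - -25}{7365} = \left(\sqrt{24580} + 25\right) \frac{1}{7365} = \left(2 \sqrt{6145} + 25\right) \frac{1}{7365} = \left(25 + 2 \sqrt{6145}\right) \frac{1}{7365} = \frac{5}{1473} + \frac{2 \sqrt{6145}}{7365}$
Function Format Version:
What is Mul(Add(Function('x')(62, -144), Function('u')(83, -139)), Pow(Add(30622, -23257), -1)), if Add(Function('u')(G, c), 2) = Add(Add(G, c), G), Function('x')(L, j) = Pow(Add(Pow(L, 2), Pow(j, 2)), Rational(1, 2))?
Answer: Add(Rational(5, 1473), Mul(Rational(2, 7365), Pow(6145, Rational(1, 2)))) ≈ 0.024682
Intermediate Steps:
Function('u')(G, c) = Add(-2, c, Mul(2, G)) (Function('u')(G, c) = Add(-2, Add(Add(G, c), G)) = Add(-2, Add(c, Mul(2, G))) = Add(-2, c, Mul(2, G)))
Mul(Add(Function('x')(62, -144), Function('u')(83, -139)), Pow(Add(30622, -23257), -1)) = Mul(Add(Pow(Add(Pow(62, 2), Pow(-144, 2)), Rational(1, 2)), Add(-2, -139, Mul(2, 83))), Pow(Add(30622, -23257), -1)) = Mul(Add(Pow(Add(3844, 20736), Rational(1, 2)), Add(-2, -139, 166)), Pow(7365, -1)) = Mul(Add(Pow(24580, Rational(1, 2)), 25), Rational(1, 7365)) = Mul(Add(Mul(2, Pow(6145, Rational(1, 2))), 25), Rational(1, 7365)) = Mul(Add(25, Mul(2, Pow(6145, Rational(1, 2)))), Rational(1, 7365)) = Add(Rational(5, 1473), Mul(Rational(2, 7365), Pow(6145, Rational(1, 2))))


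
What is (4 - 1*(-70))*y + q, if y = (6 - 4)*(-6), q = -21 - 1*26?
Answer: -935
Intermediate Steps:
q = -47 (q = -21 - 26 = -47)
y = -12 (y = 2*(-6) = -12)
(4 - 1*(-70))*y + q = (4 - 1*(-70))*(-12) - 47 = (4 + 70)*(-12) - 47 = 74*(-12) - 47 = -888 - 47 = -935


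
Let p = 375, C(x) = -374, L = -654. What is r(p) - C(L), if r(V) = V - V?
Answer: 374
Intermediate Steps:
r(V) = 0
r(p) - C(L) = 0 - 1*(-374) = 0 + 374 = 374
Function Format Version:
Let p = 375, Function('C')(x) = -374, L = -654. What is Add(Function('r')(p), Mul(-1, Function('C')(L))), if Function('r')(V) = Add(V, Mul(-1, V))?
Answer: 374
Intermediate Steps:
Function('r')(V) = 0
Add(Function('r')(p), Mul(-1, Function('C')(L))) = Add(0, Mul(-1, -374)) = Add(0, 374) = 374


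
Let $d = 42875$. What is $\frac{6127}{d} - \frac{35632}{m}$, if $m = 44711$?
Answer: $- \frac{1253777703}{1916984125} \approx -0.65404$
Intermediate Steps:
$\frac{6127}{d} - \frac{35632}{m} = \frac{6127}{42875} - \frac{35632}{44711} = - \frac{1253777703}{1916984125}$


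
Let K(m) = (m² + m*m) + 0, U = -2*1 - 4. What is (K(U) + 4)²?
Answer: 5776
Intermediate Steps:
U = -6 (U = -2 - 4 = -6)
K(m) = 2*m² (K(m) = (m² + m²) + 0 = 2*m² + 0 = 2*m²)
(K(U) + 4)² = (2*(-6)² + 4)² = (2*36 + 4)² = (72 + 4)² = 76² = 5776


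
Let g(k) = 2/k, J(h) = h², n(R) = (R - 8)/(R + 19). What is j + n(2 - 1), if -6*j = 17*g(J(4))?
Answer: -169/240 ≈ -0.70417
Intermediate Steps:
n(R) = (-8 + R)/(19 + R)
j = -17/48 (j = -17*2/(4²)/6 = -17*2/16/6 = -17*2*(1/16)/6 = -17/(6*8) = -⅙*17/8 = -17/48 ≈ -0.35417)
j + n(2 - 1) = -17/48 + (-8 + (2 - 1))/(19 + (2 - 1)) = -17/48 + (-8 + 1)/(19 + 1) = -17/48 - 7/20 = -169/240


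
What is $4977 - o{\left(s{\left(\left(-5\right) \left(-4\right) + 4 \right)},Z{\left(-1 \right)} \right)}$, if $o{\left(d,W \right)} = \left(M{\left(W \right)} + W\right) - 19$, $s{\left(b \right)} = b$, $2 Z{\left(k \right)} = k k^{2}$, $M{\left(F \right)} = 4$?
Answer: $\frac{9985}{2} \approx 4992.5$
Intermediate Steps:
$Z{\left(k \right)} = \frac{k^{3}}{2}$ ($Z{\left(k \right)} = \frac{k k^{2}}{2} = \frac{k^{3}}{2}$)
$o{\left(d,W \right)} = -15 + W$ ($o{\left(d,W \right)} = \left(4 + W\right) - 19 = -15 + W$)
$4977 - o{\left(s{\left(\left(-5\right) \left(-4\right) + 4 \right)},Z{\left(-1 \right)} \right)} = 4977 - \left(-15 + \frac{\left(-1\right)^{3}}{2}\right) = 4977 - \left(-15 + \frac{1}{2} \left(-1\right)\right) = 4977 - \left(-15 - \frac{1}{2}\right) = 4977 - - \frac{31}{2} = 4977 + \frac{31}{2} = \frac{9985}{2}$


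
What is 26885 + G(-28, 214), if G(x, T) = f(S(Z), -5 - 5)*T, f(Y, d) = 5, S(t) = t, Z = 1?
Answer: 27955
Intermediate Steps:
G(x, T) = 5*T
26885 + G(-28, 214) = 26885 + 5*214 = 26885 + 1070 = 27955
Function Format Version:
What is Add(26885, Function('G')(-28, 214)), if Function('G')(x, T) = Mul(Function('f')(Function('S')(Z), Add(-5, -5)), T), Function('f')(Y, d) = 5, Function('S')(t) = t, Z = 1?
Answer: 27955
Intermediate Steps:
Function('G')(x, T) = Mul(5, T)
Add(26885, Function('G')(-28, 214)) = Add(26885, Mul(5, 214)) = Add(26885, 1070) = 27955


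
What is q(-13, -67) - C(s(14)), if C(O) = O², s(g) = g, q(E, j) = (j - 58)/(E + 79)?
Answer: -13061/66 ≈ -197.89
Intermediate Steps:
q(E, j) = (-58 + j)/(79 + E)
q(-13, -67) - C(s(14)) = (-58 - 67)/(79 - 13) - 1*14² = -125/66 - 1*196 = (1/66)*(-125) - 196 = -125/66 - 196 = -13061/66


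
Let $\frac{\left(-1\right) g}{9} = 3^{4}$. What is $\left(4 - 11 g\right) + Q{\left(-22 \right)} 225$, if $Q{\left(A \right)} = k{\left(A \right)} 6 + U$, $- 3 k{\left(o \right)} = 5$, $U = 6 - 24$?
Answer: $1723$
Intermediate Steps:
$g = -729$ ($g = - 9 \cdot 3^{4} = \left(-9\right) 81 = -729$)
$U = -18$ ($U = 6 - 24 = -18$)
$k{\left(o \right)} = - \frac{5}{3}$ ($k{\left(o \right)} = \left(- \frac{1}{3}\right) 5 = - \frac{5}{3}$)
$Q{\left(A \right)} = -28$ ($Q{\left(A \right)} = \left(- \frac{5}{3}\right) 6 - 18 = -10 - 18 = -28$)
$\left(4 - 11 g\right) + Q{\left(-22 \right)} 225 = \left(4 - -8019\right) - 6300 = \left(4 + 8019\right) - 6300 = 8023 - 6300 = 1723$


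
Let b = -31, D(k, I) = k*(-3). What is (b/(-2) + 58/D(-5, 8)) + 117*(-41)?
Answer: -143329/30 ≈ -4777.6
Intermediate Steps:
D(k, I) = -3*k
(b/(-2) + 58/D(-5, 8)) + 117*(-41) = (-31/(-2) + 58/((-3*(-5)))) + 117*(-41) = (-31*(-1/2) + 58/15) - 4797 = (31/2 + 58*(1/15)) - 4797 = (31/2 + 58/15) - 4797 = 581/30 - 4797 = -143329/30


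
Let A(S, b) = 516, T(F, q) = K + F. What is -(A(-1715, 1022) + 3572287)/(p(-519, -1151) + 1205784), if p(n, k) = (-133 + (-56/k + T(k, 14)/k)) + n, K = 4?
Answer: -4112296253/1387108135 ≈ -2.9647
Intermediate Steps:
T(F, q) = 4 + F
p(n, k) = -133 + n - 56/k + (4 + k)/k (p(n, k) = (-133 + (-56/k + (4 + k)/k)) + n = (-133 - 56/k + (4 + k)/k) + n = -133 + n - 56/k + (4 + k)/k)
-(A(-1715, 1022) + 3572287)/(p(-519, -1151) + 1205784) = -(516 + 3572287)/((-132 - 519 - 52/(-1151)) + 1205784) = -3572803/((-132 - 519 - 52*(-1/1151)) + 1205784) = -3572803/((-132 - 519 + 52/1151) + 1205784) = -3572803/(-749249/1151 + 1205784) = -3572803/1387108135/1151 = -3572803*1151/1387108135 = -1*4112296253/1387108135 = -4112296253/1387108135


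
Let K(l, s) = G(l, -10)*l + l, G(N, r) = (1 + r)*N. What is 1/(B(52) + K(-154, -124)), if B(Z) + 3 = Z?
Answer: -1/213549 ≈ -4.6828e-6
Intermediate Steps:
G(N, r) = N*(1 + r)
K(l, s) = l - 9*l² (K(l, s) = (l*(1 - 10))*l + l = (l*(-9))*l + l = (-9*l)*l + l = -9*l² + l = l - 9*l²)
B(Z) = -3 + Z
1/(B(52) + K(-154, -124)) = 1/((-3 + 52) - 154*(1 - 9*(-154))) = 1/(49 - 154*(1 + 1386)) = 1/(49 - 154*1387) = 1/(49 - 213598) = 1/(-213549) = -1/213549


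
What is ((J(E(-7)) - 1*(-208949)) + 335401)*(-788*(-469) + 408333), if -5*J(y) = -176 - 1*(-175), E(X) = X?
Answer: 423452742331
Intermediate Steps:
J(y) = ⅕ (J(y) = -(-176 - 1*(-175))/5 = -(-176 + 175)/5 = -⅕*(-1) = ⅕)
((J(E(-7)) - 1*(-208949)) + 335401)*(-788*(-469) + 408333) = ((⅕ - 1*(-208949)) + 335401)*(-788*(-469) + 408333) = ((⅕ + 208949) + 335401)*(369572 + 408333) = (1044746/5 + 335401)*777905 = (2721751/5)*777905 = 423452742331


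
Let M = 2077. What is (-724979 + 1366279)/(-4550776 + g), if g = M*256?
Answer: -160325/1004766 ≈ -0.15956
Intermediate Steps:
g = 531712 (g = 2077*256 = 531712)
(-724979 + 1366279)/(-4550776 + g) = (-724979 + 1366279)/(-4550776 + 531712) = 641300/(-4019064) = 641300*(-1/4019064) = -160325/1004766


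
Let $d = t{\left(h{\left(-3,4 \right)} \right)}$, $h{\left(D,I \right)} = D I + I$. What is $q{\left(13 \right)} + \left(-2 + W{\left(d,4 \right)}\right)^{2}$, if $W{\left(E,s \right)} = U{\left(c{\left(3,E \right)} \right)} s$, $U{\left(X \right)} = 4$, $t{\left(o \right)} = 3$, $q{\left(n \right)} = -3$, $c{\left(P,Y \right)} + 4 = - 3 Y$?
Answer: $193$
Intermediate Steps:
$c{\left(P,Y \right)} = -4 - 3 Y$
$h{\left(D,I \right)} = I + D I$
$d = 3$
$W{\left(E,s \right)} = 4 s$
$q{\left(13 \right)} + \left(-2 + W{\left(d,4 \right)}\right)^{2} = -3 + \left(-2 + 4 \cdot 4\right)^{2} = -3 + \left(-2 + 16\right)^{2} = -3 + 14^{2} = -3 + 196 = 193$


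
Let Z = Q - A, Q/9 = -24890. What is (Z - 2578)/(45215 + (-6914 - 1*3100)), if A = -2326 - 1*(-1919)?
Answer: -226181/35201 ≈ -6.4254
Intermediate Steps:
Q = -224010 (Q = 9*(-24890) = -224010)
A = -407 (A = -2326 + 1919 = -407)
Z = -223603 (Z = -224010 - 1*(-407) = -224010 + 407 = -223603)
(Z - 2578)/(45215 + (-6914 - 1*3100)) = (-223603 - 2578)/(45215 + (-6914 - 1*3100)) = -226181/(45215 + (-6914 - 3100)) = -226181/(45215 - 10014) = -226181/35201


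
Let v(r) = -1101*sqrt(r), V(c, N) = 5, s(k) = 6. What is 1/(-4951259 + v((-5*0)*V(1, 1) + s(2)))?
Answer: -4951259/24514958411875 + 1101*sqrt(6)/24514958411875 ≈ -2.0186e-7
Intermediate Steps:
1/(-4951259 + v((-5*0)*V(1, 1) + s(2))) = 1/(-4951259 - 1101*sqrt(-5*0*5 + 6)) = 1/(-4951259 - 1101*sqrt(0*5 + 6)) = 1/(-4951259 - 1101*sqrt(0 + 6)) = 1/(-4951259 - 1101*sqrt(6))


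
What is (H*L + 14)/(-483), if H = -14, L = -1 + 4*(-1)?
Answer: -4/23 ≈ -0.17391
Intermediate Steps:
L = -5 (L = -1 - 4 = -5)
(H*L + 14)/(-483) = (-14*(-5) + 14)/(-483) = (70 + 14)*(-1/483) = 84*(-1/483) = -4/23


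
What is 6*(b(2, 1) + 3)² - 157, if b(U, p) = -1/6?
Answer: -653/6 ≈ -108.83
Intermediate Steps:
b(U, p) = -⅙ (b(U, p) = -1*⅙ = -⅙)
6*(b(2, 1) + 3)² - 157 = 6*(-⅙ + 3)² - 157 = 6*(17/6)² - 157 = 6*(289/36) - 157 = 289/6 - 157 = -653/6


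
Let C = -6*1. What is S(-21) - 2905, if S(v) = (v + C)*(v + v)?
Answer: -1771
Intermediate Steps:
C = -6
S(v) = 2*v*(-6 + v) (S(v) = (v - 6)*(v + v) = (-6 + v)*(2*v) = 2*v*(-6 + v))
S(-21) - 2905 = 2*(-21)*(-6 - 21) - 2905 = 2*(-21)*(-27) - 2905 = 1134 - 2905 = -1771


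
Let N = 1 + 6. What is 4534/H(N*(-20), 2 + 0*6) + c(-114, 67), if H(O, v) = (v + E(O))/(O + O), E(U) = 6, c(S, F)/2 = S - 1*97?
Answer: -159112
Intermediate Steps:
N = 7
c(S, F) = -194 + 2*S (c(S, F) = 2*(S - 1*97) = 2*(S - 97) = 2*(-97 + S) = -194 + 2*S)
H(O, v) = (6 + v)/(2*O) (H(O, v) = (v + 6)/(O + O) = (6 + v)/((2*O)) = (6 + v)*(1/(2*O)) = (6 + v)/(2*O))
4534/H(N*(-20), 2 + 0*6) + c(-114, 67) = 4534/(((6 + (2 + 0*6))/(2*((7*(-20)))))) + (-194 + 2*(-114)) = 4534/(((1/2)*(6 + (2 + 0))/(-140))) + (-194 - 228) = 4534/(((1/2)*(-1/140)*(6 + 2))) - 422 = 4534/(((1/2)*(-1/140)*8)) - 422 = 4534/(-1/35) - 422 = 4534*(-35) - 422 = -158690 - 422 = -159112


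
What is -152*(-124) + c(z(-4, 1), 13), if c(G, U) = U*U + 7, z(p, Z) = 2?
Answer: 19024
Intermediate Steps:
c(G, U) = 7 + U**2 (c(G, U) = U**2 + 7 = 7 + U**2)
-152*(-124) + c(z(-4, 1), 13) = -152*(-124) + (7 + 13**2) = 18848 + (7 + 169) = 18848 + 176 = 19024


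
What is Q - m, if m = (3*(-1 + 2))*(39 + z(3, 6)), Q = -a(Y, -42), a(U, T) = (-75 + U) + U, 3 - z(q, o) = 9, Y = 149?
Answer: -322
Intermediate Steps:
z(q, o) = -6 (z(q, o) = 3 - 1*9 = 3 - 9 = -6)
a(U, T) = -75 + 2*U
Q = -223 (Q = -(-75 + 2*149) = -(-75 + 298) = -1*223 = -223)
m = 99 (m = (3*(-1 + 2))*(39 - 6) = (3*1)*33 = 3*33 = 99)
Q - m = -223 - 1*99 = -223 - 99 = -322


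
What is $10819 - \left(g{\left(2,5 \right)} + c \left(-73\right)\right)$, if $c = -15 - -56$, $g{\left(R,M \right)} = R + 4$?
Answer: $13806$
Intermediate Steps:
$g{\left(R,M \right)} = 4 + R$
$c = 41$ ($c = -15 + 56 = 41$)
$10819 - \left(g{\left(2,5 \right)} + c \left(-73\right)\right) = 10819 - \left(\left(4 + 2\right) + 41 \left(-73\right)\right) = 10819 - \left(6 - 2993\right) = 10819 - -2987 = 10819 + 2987 = 13806$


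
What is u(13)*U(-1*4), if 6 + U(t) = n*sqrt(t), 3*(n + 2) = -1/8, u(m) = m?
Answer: -78 - 637*I/12 ≈ -78.0 - 53.083*I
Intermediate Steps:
n = -49/24 (n = -2 + (-1/8)/3 = -2 + (-1*1/8)/3 = -2 + (1/3)*(-1/8) = -2 - 1/24 = -49/24 ≈ -2.0417)
U(t) = -6 - 49*sqrt(t)/24
u(13)*U(-1*4) = 13*(-6 - 49*2*I/24) = 13*(-6 - 49*I/12) = -78 - 637*I/12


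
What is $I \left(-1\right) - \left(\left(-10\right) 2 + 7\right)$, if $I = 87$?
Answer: $-74$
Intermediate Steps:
$I \left(-1\right) - \left(\left(-10\right) 2 + 7\right) = 87 \left(-1\right) - \left(\left(-10\right) 2 + 7\right) = -87 - \left(-20 + 7\right) = -87 - -13 = -87 + 13 = -74$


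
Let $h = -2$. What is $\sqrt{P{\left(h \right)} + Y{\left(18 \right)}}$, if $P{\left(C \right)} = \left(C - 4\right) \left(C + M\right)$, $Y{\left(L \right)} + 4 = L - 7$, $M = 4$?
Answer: $i \sqrt{5} \approx 2.2361 i$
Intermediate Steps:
$Y{\left(L \right)} = -11 + L$ ($Y{\left(L \right)} = -4 + \left(L - 7\right) = -4 + \left(-7 + L\right) = -11 + L$)
$P{\left(C \right)} = \left(-4 + C\right) \left(4 + C\right)$ ($P{\left(C \right)} = \left(C - 4\right) \left(C + 4\right) = \left(-4 + C\right) \left(4 + C\right)$)
$\sqrt{P{\left(h \right)} + Y{\left(18 \right)}} = \sqrt{\left(-16 + \left(-2\right)^{2}\right) + \left(-11 + 18\right)} = \sqrt{\left(-16 + 4\right) + 7} = \sqrt{-12 + 7} = \sqrt{-5} = i \sqrt{5}$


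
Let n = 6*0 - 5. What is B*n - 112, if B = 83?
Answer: -527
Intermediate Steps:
n = -5 (n = 0 - 5 = -5)
B*n - 112 = 83*(-5) - 112 = -415 - 112 = -527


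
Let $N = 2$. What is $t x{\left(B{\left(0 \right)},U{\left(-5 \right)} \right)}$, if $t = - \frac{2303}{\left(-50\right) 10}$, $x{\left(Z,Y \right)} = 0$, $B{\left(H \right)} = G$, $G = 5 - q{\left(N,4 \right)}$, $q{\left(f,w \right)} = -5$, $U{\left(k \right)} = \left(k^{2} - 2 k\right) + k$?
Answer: $0$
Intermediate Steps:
$U{\left(k \right)} = k^{2} - k$
$G = 10$ ($G = 5 - -5 = 5 + 5 = 10$)
$B{\left(H \right)} = 10$
$t = \frac{2303}{500}$ ($t = - \frac{2303}{-500} = \left(-2303\right) \left(- \frac{1}{500}\right) = \frac{2303}{500} \approx 4.606$)
$t x{\left(B{\left(0 \right)},U{\left(-5 \right)} \right)} = \frac{2303}{500} \cdot 0 = 0$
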